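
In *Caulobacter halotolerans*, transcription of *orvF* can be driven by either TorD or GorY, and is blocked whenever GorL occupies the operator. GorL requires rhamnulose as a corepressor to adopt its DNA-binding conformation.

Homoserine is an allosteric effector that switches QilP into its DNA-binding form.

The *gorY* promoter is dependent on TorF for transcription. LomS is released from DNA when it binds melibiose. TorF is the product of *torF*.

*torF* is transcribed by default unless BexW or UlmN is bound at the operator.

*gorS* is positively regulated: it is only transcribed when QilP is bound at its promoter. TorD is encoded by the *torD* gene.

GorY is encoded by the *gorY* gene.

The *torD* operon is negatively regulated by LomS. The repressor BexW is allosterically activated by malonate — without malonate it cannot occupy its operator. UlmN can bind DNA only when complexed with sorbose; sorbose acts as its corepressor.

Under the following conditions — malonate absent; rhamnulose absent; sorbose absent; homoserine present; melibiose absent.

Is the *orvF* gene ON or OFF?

ON

Melibiose is absent, so LomS is active.
With repressor LomS bound, *torD* is not transcribed.
So TorD is not produced.
Malonate is absent, so BexW is inactive.
Sorbose is absent, so UlmN is inactive.
With no repressor bound, *torF* is transcribed.
So TorF is produced and active.
No repressor is bound and TorF is active, so *gorY* is transcribed.
So GorY is produced and active.
Rhamnulose is absent, so GorL is inactive.
Activator GorY is present, so *orvF* is transcribed.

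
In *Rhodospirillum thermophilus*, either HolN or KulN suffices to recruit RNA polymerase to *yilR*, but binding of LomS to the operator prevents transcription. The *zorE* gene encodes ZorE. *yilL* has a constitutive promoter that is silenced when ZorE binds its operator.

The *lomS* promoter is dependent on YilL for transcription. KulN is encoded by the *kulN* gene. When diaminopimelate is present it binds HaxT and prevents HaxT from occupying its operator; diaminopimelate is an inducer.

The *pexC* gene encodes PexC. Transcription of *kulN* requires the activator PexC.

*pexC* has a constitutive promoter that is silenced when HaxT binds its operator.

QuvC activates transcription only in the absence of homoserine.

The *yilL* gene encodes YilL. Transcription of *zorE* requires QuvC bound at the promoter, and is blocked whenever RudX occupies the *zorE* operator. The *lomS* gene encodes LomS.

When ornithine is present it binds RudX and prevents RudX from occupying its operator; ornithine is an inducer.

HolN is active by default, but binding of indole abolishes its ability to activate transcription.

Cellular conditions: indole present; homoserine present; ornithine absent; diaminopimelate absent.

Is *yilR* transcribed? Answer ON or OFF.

Homoserine is present, so QuvC is inactive.
Ornithine is absent, so RudX is active.
With repressor RudX bound, *zorE* is not transcribed.
So ZorE is not produced.
With no repressor bound, *yilL* is transcribed.
So YilL is produced and active.
No repressor is bound and YilL is active, so *lomS* is transcribed.
So LomS is produced and active.
Indole is present, so HolN is inactive.
Diaminopimelate is absent, so HaxT is active.
With repressor HaxT bound, *pexC* is not transcribed.
So PexC is not produced.
Required activator PexC is absent, so *kulN* is not transcribed.
So KulN is not produced.
With repressor LomS bound, *yilR* is not transcribed.

OFF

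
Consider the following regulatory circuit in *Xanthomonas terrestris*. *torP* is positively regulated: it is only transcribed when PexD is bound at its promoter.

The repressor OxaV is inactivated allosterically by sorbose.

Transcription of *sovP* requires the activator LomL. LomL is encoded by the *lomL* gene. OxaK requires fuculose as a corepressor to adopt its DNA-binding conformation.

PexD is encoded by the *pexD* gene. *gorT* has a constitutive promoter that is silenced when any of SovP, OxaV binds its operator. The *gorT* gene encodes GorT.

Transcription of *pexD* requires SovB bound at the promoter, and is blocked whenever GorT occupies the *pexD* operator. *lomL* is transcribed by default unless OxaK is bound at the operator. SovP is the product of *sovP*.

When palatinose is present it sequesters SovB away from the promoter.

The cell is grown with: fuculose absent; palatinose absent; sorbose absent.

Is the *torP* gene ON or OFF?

ON

Fuculose is absent, so OxaK is inactive.
With no repressor bound, *lomL* is transcribed.
So LomL is produced and active.
No repressor is bound and LomL is active, so *sovP* is transcribed.
So SovP is produced and active.
Sorbose is absent, so OxaV is active.
With repressor SovP bound, *gorT* is not transcribed.
So GorT is not produced.
Palatinose is absent, so SovB is active.
No repressor is bound and SovB is active, so *pexD* is transcribed.
So PexD is produced and active.
No repressor is bound and PexD is active, so *torP* is transcribed.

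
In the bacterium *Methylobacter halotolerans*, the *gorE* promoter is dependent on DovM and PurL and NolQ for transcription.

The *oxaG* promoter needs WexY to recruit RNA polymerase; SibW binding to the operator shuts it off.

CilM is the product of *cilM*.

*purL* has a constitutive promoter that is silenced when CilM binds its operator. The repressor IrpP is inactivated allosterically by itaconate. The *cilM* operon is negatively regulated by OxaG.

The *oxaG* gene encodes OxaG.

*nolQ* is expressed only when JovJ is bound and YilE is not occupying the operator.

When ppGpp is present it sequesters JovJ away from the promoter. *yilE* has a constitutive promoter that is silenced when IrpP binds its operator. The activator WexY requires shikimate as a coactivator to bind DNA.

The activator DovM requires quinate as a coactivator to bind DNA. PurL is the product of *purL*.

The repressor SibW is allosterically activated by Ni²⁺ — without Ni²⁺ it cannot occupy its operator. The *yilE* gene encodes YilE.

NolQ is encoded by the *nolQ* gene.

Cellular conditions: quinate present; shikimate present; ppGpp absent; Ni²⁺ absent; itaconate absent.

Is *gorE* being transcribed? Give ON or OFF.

ON

Quinate is present, so DovM is active.
Shikimate is present, so WexY is active.
Ni²⁺ is absent, so SibW is inactive.
No repressor is bound and WexY is active, so *oxaG* is transcribed.
So OxaG is produced and active.
With repressor OxaG bound, *cilM* is not transcribed.
So CilM is not produced.
With no repressor bound, *purL* is transcribed.
So PurL is produced and active.
ppGpp is absent, so JovJ is active.
Itaconate is absent, so IrpP is active.
With repressor IrpP bound, *yilE* is not transcribed.
So YilE is not produced.
No repressor is bound and JovJ is active, so *nolQ* is transcribed.
So NolQ is produced and active.
No repressor is bound and DovM and PurL and NolQ are active, so *gorE* is transcribed.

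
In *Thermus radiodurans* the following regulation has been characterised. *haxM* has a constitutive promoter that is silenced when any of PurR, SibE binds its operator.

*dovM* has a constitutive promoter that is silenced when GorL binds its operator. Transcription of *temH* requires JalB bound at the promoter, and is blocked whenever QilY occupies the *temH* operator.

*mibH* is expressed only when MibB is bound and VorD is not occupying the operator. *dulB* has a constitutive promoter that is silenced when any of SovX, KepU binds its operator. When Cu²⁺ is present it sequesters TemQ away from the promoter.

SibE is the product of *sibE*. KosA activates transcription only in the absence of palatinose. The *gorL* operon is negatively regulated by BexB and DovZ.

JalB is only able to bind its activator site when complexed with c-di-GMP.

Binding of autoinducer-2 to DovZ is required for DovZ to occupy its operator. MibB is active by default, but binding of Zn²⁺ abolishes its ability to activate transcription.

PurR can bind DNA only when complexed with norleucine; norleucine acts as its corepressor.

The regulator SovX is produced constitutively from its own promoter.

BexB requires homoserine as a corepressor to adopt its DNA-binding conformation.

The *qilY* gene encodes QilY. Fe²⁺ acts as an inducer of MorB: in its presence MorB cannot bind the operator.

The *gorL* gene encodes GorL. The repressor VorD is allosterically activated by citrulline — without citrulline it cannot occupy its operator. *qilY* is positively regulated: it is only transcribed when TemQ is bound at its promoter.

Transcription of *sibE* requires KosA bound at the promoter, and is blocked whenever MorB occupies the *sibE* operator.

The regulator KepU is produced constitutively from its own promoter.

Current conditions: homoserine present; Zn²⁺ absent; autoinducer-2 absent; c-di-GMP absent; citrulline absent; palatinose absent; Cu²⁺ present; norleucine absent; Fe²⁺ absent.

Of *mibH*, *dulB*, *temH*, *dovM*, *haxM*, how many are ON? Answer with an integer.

3

Zn²⁺ is absent, so MibB is active.
Citrulline is absent, so VorD is inactive.
No repressor is bound and MibB is active, so *mibH* is transcribed.
→ *mibH* is ON.
SovX is produced constitutively and is active.
KepU is produced constitutively and is active.
With repressor SovX bound, *dulB* is not transcribed.
→ *dulB* is OFF.
c-di-GMP is absent, so JalB is inactive.
Cu²⁺ is present, so TemQ is inactive.
Required activator TemQ is absent, so *qilY* is not transcribed.
So QilY is not produced.
Required activator JalB is absent, so *temH* is not transcribed.
→ *temH* is OFF.
Homoserine is present, so BexB is active.
Autoinducer-2 is absent, so DovZ is inactive.
With repressor BexB bound, *gorL* is not transcribed.
So GorL is not produced.
With no repressor bound, *dovM* is transcribed.
→ *dovM* is ON.
Norleucine is absent, so PurR is inactive.
Fe²⁺ is absent, so MorB is active.
Palatinose is absent, so KosA is active.
With repressor MorB bound, *sibE* is not transcribed.
So SibE is not produced.
With no repressor bound, *haxM* is transcribed.
→ *haxM* is ON.
3 of the 5 genes are transcribed.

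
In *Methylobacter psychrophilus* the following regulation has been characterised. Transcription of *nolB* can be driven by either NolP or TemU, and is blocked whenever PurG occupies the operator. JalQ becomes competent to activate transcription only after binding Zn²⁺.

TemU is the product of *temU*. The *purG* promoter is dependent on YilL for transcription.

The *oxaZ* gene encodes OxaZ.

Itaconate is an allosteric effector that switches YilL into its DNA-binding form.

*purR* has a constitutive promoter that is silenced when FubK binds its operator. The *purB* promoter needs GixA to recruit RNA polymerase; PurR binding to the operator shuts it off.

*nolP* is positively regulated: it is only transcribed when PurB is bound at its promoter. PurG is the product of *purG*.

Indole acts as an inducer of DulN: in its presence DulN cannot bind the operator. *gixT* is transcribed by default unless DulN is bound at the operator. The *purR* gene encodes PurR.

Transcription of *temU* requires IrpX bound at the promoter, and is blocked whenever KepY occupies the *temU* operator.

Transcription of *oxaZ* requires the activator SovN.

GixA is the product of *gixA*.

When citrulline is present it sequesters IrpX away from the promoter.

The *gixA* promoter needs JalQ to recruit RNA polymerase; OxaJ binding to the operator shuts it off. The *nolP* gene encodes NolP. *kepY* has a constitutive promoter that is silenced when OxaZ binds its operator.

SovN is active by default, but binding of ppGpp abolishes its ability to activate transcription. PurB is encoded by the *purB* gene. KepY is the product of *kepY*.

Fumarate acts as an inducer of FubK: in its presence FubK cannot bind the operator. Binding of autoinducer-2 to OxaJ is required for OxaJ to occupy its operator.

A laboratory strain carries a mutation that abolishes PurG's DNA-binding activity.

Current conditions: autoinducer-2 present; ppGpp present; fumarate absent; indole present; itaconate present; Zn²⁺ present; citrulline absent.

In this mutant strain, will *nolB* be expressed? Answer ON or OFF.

OFF

Zn²⁺ is present, so JalQ is active.
Autoinducer-2 is present, so OxaJ is active.
With repressor OxaJ bound, *gixA* is not transcribed.
So GixA is not produced.
Fumarate is absent, so FubK is active.
With repressor FubK bound, *purR* is not transcribed.
So PurR is not produced.
Required activator GixA is absent, so *purB* is not transcribed.
So PurB is not produced.
Required activator PurB is absent, so *nolP* is not transcribed.
So NolP is not produced.
PurG is non-functional in this strain, so it has no effect.
Citrulline is absent, so IrpX is active.
ppGpp is present, so SovN is inactive.
Required activator SovN is absent, so *oxaZ* is not transcribed.
So OxaZ is not produced.
With no repressor bound, *kepY* is transcribed.
So KepY is produced and active.
With repressor KepY bound, *temU* is not transcribed.
So TemU is not produced.
No activator is available at the *nolB* promoter, so *nolB* is not transcribed.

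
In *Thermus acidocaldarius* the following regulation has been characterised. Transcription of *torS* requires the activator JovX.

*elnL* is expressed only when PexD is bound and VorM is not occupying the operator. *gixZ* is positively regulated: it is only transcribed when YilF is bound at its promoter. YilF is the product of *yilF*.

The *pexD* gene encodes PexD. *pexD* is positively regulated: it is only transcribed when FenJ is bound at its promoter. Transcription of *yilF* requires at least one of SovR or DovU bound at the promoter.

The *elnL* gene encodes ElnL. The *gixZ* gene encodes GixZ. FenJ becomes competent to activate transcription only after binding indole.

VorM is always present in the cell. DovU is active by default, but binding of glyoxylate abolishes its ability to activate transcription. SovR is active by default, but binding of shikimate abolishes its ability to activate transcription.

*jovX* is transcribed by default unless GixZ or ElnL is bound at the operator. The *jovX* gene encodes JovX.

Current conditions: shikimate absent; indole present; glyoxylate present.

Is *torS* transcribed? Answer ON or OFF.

OFF

Shikimate is absent, so SovR is active.
Glyoxylate is present, so DovU is inactive.
Activator SovR is present, so *yilF* is transcribed.
So YilF is produced and active.
No repressor is bound and YilF is active, so *gixZ* is transcribed.
So GixZ is produced and active.
Indole is present, so FenJ is active.
No repressor is bound and FenJ is active, so *pexD* is transcribed.
So PexD is produced and active.
VorM is produced constitutively and is active.
With repressor VorM bound, *elnL* is not transcribed.
So ElnL is not produced.
With repressor GixZ bound, *jovX* is not transcribed.
So JovX is not produced.
Required activator JovX is absent, so *torS* is not transcribed.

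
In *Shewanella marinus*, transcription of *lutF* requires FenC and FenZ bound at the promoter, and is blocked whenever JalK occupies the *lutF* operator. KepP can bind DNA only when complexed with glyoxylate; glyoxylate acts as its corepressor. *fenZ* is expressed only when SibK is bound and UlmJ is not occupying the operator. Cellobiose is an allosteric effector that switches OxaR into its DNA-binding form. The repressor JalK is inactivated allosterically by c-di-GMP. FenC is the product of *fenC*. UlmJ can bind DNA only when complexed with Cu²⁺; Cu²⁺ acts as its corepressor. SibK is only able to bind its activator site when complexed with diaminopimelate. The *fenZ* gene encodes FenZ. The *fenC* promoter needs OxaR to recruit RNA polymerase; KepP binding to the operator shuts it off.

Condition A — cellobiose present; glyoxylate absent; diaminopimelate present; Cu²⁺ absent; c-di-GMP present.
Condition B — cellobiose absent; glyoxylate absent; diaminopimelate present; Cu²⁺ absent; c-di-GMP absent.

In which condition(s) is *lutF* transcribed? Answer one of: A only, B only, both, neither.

Condition A:
Cellobiose is present, so OxaR is active.
Glyoxylate is absent, so KepP is inactive.
No repressor is bound and OxaR is active, so *fenC* is transcribed.
So FenC is produced and active.
Diaminopimelate is present, so SibK is active.
Cu²⁺ is absent, so UlmJ is inactive.
No repressor is bound and SibK is active, so *fenZ* is transcribed.
So FenZ is produced and active.
c-di-GMP is present, so JalK is inactive.
No repressor is bound and FenC and FenZ are active, so *lutF* is transcribed.
→ *lutF* is ON in A.
Condition B:
Cellobiose is absent, so OxaR is inactive.
Glyoxylate is absent, so KepP is inactive.
Required activator OxaR is absent, so *fenC* is not transcribed.
So FenC is not produced.
Diaminopimelate is present, so SibK is active.
Cu²⁺ is absent, so UlmJ is inactive.
No repressor is bound and SibK is active, so *fenZ* is transcribed.
So FenZ is produced and active.
c-di-GMP is absent, so JalK is active.
With repressor JalK bound, *lutF* is not transcribed.
→ *lutF* is OFF in B.

A only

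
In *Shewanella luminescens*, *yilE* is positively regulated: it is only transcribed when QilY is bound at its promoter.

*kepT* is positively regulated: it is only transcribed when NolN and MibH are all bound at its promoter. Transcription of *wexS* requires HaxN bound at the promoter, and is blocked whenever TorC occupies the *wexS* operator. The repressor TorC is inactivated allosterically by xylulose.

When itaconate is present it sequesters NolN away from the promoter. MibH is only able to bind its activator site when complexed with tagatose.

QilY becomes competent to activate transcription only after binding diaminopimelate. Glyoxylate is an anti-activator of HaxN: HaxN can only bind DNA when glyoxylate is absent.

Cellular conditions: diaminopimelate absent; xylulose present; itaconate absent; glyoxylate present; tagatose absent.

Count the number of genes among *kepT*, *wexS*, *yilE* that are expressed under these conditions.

0

Itaconate is absent, so NolN is active.
Tagatose is absent, so MibH is inactive.
Required activator MibH is absent, so *kepT* is not transcribed.
→ *kepT* is OFF.
Xylulose is present, so TorC is inactive.
Glyoxylate is present, so HaxN is inactive.
Required activator HaxN is absent, so *wexS* is not transcribed.
→ *wexS* is OFF.
Diaminopimelate is absent, so QilY is inactive.
Required activator QilY is absent, so *yilE* is not transcribed.
→ *yilE* is OFF.
0 of the 3 genes are transcribed.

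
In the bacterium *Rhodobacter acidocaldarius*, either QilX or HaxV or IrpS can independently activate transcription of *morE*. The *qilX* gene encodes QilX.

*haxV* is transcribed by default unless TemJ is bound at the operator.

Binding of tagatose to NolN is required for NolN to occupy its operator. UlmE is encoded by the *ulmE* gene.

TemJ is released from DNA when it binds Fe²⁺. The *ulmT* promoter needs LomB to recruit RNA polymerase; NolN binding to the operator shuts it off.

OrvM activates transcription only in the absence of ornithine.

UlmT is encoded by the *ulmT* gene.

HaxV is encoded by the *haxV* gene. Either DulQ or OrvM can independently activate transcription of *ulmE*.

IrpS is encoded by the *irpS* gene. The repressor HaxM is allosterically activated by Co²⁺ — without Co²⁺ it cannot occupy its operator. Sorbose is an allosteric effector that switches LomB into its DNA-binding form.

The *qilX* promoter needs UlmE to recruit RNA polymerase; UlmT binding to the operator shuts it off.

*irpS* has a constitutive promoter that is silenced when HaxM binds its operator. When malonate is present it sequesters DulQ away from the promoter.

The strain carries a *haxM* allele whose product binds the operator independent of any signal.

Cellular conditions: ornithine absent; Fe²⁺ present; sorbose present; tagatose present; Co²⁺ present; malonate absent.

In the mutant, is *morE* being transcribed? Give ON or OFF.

ON

Malonate is absent, so DulQ is active.
Ornithine is absent, so OrvM is active.
Activator DulQ is present, so *ulmE* is transcribed.
So UlmE is produced and active.
Sorbose is present, so LomB is active.
Tagatose is present, so NolN is active.
With repressor NolN bound, *ulmT* is not transcribed.
So UlmT is not produced.
No repressor is bound and UlmE is active, so *qilX* is transcribed.
So QilX is produced and active.
Fe²⁺ is present, so TemJ is inactive.
With no repressor bound, *haxV* is transcribed.
So HaxV is produced and active.
HaxM is constitutively active in this strain.
With repressor HaxM bound, *irpS* is not transcribed.
So IrpS is not produced.
Activator QilX is present, so *morE* is transcribed.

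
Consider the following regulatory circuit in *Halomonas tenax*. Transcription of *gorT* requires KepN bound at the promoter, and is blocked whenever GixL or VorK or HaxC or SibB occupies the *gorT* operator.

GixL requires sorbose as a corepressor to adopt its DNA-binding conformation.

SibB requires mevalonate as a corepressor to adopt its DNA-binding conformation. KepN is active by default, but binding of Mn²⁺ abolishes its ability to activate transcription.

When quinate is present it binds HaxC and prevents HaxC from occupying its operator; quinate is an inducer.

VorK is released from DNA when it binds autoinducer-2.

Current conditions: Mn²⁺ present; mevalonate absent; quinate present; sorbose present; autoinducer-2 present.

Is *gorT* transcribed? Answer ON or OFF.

OFF

Sorbose is present, so GixL is active.
Autoinducer-2 is present, so VorK is inactive.
Mn²⁺ is present, so KepN is inactive.
Quinate is present, so HaxC is inactive.
Mevalonate is absent, so SibB is inactive.
With repressor GixL bound, *gorT* is not transcribed.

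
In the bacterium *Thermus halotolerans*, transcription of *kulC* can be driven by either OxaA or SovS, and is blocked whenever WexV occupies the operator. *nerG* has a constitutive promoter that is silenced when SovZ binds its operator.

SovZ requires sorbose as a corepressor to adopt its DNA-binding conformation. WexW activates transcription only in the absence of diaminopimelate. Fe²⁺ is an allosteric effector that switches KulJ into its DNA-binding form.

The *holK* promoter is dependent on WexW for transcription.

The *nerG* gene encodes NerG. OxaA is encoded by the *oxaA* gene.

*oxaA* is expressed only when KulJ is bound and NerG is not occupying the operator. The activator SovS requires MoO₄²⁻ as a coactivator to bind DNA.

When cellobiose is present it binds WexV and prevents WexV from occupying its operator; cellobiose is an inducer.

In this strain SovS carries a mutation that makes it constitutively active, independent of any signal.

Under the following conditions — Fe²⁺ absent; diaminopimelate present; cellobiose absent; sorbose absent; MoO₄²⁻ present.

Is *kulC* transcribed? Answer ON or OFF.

OFF

Fe²⁺ is absent, so KulJ is inactive.
Sorbose is absent, so SovZ is inactive.
With no repressor bound, *nerG* is transcribed.
So NerG is produced and active.
With repressor NerG bound, *oxaA* is not transcribed.
So OxaA is not produced.
SovS is constitutively active in this strain.
Cellobiose is absent, so WexV is active.
With repressor WexV bound, *kulC* is not transcribed.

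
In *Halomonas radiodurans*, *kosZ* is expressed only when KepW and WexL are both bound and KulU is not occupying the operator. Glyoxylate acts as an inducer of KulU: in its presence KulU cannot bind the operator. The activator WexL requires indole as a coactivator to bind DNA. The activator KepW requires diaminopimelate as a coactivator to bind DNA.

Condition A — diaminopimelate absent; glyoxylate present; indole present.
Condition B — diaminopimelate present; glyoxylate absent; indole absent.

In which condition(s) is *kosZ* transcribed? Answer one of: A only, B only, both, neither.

Condition A:
Diaminopimelate is absent, so KepW is inactive.
Glyoxylate is present, so KulU is inactive.
Indole is present, so WexL is active.
Required activator KepW is absent, so *kosZ* is not transcribed.
→ *kosZ* is OFF in A.
Condition B:
Diaminopimelate is present, so KepW is active.
Glyoxylate is absent, so KulU is active.
Indole is absent, so WexL is inactive.
With repressor KulU bound, *kosZ* is not transcribed.
→ *kosZ* is OFF in B.

neither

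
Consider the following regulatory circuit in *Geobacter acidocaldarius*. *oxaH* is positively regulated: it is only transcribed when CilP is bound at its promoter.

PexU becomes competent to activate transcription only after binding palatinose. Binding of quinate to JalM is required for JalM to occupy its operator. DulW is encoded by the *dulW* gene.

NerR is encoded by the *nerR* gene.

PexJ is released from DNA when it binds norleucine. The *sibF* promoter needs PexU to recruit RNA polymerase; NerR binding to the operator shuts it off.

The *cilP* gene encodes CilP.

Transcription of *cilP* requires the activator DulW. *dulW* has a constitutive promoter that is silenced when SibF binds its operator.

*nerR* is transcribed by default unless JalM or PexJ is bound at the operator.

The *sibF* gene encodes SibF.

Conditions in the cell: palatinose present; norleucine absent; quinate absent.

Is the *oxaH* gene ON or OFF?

Quinate is absent, so JalM is inactive.
Norleucine is absent, so PexJ is active.
With repressor PexJ bound, *nerR* is not transcribed.
So NerR is not produced.
Palatinose is present, so PexU is active.
No repressor is bound and PexU is active, so *sibF* is transcribed.
So SibF is produced and active.
With repressor SibF bound, *dulW* is not transcribed.
So DulW is not produced.
Required activator DulW is absent, so *cilP* is not transcribed.
So CilP is not produced.
Required activator CilP is absent, so *oxaH* is not transcribed.

OFF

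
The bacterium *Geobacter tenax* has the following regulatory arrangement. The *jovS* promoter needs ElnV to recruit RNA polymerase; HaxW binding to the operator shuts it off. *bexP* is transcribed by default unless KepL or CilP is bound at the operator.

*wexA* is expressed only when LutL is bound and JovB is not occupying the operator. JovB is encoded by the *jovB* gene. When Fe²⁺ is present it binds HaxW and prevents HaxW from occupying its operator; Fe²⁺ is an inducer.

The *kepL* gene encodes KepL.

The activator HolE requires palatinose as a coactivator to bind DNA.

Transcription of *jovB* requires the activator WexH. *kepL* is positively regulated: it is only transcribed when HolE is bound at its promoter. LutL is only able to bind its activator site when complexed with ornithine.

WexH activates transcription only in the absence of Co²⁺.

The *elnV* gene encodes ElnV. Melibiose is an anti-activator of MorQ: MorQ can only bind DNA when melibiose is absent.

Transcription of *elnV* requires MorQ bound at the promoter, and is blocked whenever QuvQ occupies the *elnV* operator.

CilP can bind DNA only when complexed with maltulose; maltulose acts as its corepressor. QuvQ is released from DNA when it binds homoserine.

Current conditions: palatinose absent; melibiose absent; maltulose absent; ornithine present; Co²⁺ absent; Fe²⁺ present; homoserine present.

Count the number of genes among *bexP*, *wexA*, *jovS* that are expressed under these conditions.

2

Palatinose is absent, so HolE is inactive.
Required activator HolE is absent, so *kepL* is not transcribed.
So KepL is not produced.
Maltulose is absent, so CilP is inactive.
With no repressor bound, *bexP* is transcribed.
→ *bexP* is ON.
Ornithine is present, so LutL is active.
Co²⁺ is absent, so WexH is active.
No repressor is bound and WexH is active, so *jovB* is transcribed.
So JovB is produced and active.
With repressor JovB bound, *wexA* is not transcribed.
→ *wexA* is OFF.
Fe²⁺ is present, so HaxW is inactive.
Melibiose is absent, so MorQ is active.
Homoserine is present, so QuvQ is inactive.
No repressor is bound and MorQ is active, so *elnV* is transcribed.
So ElnV is produced and active.
No repressor is bound and ElnV is active, so *jovS* is transcribed.
→ *jovS* is ON.
2 of the 3 genes are transcribed.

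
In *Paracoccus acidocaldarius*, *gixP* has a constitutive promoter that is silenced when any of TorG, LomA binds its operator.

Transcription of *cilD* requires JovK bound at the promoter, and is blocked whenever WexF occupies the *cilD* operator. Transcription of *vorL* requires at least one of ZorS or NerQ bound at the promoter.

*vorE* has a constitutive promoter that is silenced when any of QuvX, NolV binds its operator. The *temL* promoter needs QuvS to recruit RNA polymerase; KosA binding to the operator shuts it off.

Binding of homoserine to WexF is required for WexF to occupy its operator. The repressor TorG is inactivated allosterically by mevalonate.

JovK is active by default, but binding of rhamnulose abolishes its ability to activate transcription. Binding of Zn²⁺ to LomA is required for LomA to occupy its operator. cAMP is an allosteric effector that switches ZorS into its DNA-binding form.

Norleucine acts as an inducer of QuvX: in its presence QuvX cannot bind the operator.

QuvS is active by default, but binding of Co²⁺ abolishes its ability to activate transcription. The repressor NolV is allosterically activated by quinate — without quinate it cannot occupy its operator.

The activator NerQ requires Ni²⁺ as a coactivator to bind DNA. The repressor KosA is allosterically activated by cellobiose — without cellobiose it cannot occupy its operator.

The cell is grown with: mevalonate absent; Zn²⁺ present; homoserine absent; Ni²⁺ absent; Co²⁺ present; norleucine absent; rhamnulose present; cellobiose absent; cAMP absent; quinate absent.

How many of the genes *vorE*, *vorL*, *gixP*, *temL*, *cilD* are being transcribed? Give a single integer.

Norleucine is absent, so QuvX is active.
Quinate is absent, so NolV is inactive.
With repressor QuvX bound, *vorE* is not transcribed.
→ *vorE* is OFF.
cAMP is absent, so ZorS is inactive.
Ni²⁺ is absent, so NerQ is inactive.
No activator is available at the *vorL* promoter, so *vorL* is not transcribed.
→ *vorL* is OFF.
Mevalonate is absent, so TorG is active.
Zn²⁺ is present, so LomA is active.
With repressor TorG bound, *gixP* is not transcribed.
→ *gixP* is OFF.
Cellobiose is absent, so KosA is inactive.
Co²⁺ is present, so QuvS is inactive.
Required activator QuvS is absent, so *temL* is not transcribed.
→ *temL* is OFF.
Homoserine is absent, so WexF is inactive.
Rhamnulose is present, so JovK is inactive.
Required activator JovK is absent, so *cilD* is not transcribed.
→ *cilD* is OFF.
0 of the 5 genes are transcribed.

0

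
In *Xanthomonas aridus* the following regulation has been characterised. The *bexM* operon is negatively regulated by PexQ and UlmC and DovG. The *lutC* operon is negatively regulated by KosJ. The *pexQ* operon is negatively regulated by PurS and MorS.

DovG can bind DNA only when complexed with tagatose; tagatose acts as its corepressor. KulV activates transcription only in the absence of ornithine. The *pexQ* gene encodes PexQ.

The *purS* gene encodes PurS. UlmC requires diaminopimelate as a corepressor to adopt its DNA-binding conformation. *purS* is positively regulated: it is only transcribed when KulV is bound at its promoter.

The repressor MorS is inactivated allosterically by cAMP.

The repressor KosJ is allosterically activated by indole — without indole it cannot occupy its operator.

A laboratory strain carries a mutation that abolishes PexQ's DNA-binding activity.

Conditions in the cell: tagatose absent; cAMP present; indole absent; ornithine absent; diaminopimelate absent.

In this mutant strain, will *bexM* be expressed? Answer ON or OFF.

ON

PexQ is non-functional in this strain, so it has no effect.
Diaminopimelate is absent, so UlmC is inactive.
Tagatose is absent, so DovG is inactive.
With no repressor bound, *bexM* is transcribed.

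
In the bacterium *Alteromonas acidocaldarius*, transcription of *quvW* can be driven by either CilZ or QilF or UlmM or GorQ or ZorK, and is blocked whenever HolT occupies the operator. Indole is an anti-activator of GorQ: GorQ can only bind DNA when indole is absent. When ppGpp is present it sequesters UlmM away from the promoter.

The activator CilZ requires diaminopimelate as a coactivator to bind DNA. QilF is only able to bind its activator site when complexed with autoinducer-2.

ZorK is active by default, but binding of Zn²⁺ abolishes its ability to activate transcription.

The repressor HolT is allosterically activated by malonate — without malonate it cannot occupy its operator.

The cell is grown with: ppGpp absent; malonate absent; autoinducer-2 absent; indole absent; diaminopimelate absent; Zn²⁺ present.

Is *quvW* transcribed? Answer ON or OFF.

Diaminopimelate is absent, so CilZ is inactive.
Autoinducer-2 is absent, so QilF is inactive.
ppGpp is absent, so UlmM is active.
Indole is absent, so GorQ is active.
Zn²⁺ is present, so ZorK is inactive.
Malonate is absent, so HolT is inactive.
Activator UlmM is present, so *quvW* is transcribed.

ON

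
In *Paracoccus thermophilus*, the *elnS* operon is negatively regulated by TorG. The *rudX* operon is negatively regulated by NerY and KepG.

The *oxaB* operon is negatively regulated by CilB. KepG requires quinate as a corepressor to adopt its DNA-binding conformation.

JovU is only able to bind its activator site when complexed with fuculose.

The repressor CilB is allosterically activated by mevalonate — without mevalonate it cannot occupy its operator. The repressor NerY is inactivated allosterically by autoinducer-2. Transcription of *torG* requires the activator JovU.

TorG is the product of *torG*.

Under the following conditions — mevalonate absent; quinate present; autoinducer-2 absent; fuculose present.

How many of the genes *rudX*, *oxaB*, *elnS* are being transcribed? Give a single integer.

Autoinducer-2 is absent, so NerY is active.
Quinate is present, so KepG is active.
With repressor NerY bound, *rudX* is not transcribed.
→ *rudX* is OFF.
Mevalonate is absent, so CilB is inactive.
With no repressor bound, *oxaB* is transcribed.
→ *oxaB* is ON.
Fuculose is present, so JovU is active.
No repressor is bound and JovU is active, so *torG* is transcribed.
So TorG is produced and active.
With repressor TorG bound, *elnS* is not transcribed.
→ *elnS* is OFF.
1 of the 3 genes is transcribed.

1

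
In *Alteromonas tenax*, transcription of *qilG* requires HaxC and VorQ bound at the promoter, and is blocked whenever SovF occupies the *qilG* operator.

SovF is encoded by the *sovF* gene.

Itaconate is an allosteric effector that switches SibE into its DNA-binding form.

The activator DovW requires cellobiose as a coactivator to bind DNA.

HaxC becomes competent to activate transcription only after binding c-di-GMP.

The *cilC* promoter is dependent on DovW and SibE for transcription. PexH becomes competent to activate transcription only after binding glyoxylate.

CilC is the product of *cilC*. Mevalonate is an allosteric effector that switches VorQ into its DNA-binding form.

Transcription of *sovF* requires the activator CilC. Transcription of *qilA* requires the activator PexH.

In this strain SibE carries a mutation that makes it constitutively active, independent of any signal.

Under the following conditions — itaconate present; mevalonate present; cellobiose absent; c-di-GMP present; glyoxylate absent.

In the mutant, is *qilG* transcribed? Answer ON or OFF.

Cellobiose is absent, so DovW is inactive.
SibE is constitutively active in this strain.
Required activator DovW is absent, so *cilC* is not transcribed.
So CilC is not produced.
Required activator CilC is absent, so *sovF* is not transcribed.
So SovF is not produced.
c-di-GMP is present, so HaxC is active.
Mevalonate is present, so VorQ is active.
No repressor is bound and HaxC and VorQ are active, so *qilG* is transcribed.

ON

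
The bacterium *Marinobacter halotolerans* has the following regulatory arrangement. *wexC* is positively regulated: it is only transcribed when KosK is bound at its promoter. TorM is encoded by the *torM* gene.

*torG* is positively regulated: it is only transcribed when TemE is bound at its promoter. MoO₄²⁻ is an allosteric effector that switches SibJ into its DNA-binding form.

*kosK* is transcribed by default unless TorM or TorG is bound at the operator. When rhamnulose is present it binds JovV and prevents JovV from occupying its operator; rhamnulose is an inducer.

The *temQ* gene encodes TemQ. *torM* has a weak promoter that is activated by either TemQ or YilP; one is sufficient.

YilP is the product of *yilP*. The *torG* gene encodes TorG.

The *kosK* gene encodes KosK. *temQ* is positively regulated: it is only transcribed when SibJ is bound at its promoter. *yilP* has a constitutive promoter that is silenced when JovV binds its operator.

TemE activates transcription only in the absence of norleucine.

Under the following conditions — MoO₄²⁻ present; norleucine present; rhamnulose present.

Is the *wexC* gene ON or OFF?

OFF

MoO₄²⁻ is present, so SibJ is active.
No repressor is bound and SibJ is active, so *temQ* is transcribed.
So TemQ is produced and active.
Rhamnulose is present, so JovV is inactive.
With no repressor bound, *yilP* is transcribed.
So YilP is produced and active.
Activator TemQ is present, so *torM* is transcribed.
So TorM is produced and active.
Norleucine is present, so TemE is inactive.
Required activator TemE is absent, so *torG* is not transcribed.
So TorG is not produced.
With repressor TorM bound, *kosK* is not transcribed.
So KosK is not produced.
Required activator KosK is absent, so *wexC* is not transcribed.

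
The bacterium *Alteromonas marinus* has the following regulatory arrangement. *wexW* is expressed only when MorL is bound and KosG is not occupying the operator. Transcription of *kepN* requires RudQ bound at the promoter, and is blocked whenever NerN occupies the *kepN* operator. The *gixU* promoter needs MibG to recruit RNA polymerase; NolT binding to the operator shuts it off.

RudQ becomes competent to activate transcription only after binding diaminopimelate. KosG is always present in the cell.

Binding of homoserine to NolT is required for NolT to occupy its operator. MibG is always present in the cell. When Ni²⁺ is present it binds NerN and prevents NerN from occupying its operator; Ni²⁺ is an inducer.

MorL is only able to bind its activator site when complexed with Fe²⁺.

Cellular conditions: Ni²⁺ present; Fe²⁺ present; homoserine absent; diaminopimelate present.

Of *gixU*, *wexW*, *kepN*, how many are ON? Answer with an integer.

MibG is produced constitutively and is active.
Homoserine is absent, so NolT is inactive.
No repressor is bound and MibG is active, so *gixU* is transcribed.
→ *gixU* is ON.
KosG is produced constitutively and is active.
Fe²⁺ is present, so MorL is active.
With repressor KosG bound, *wexW* is not transcribed.
→ *wexW* is OFF.
Ni²⁺ is present, so NerN is inactive.
Diaminopimelate is present, so RudQ is active.
No repressor is bound and RudQ is active, so *kepN* is transcribed.
→ *kepN* is ON.
2 of the 3 genes are transcribed.

2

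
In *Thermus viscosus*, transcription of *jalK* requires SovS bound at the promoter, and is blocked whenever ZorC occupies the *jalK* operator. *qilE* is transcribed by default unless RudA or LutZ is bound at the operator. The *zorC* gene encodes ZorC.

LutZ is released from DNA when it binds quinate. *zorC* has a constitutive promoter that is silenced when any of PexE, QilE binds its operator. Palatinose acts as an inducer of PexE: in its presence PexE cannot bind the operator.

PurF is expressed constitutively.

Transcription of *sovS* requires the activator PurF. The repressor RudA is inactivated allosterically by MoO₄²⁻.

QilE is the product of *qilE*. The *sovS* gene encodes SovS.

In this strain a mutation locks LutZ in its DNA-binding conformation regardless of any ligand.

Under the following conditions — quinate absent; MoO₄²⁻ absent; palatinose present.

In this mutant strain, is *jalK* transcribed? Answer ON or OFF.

OFF

Palatinose is present, so PexE is inactive.
MoO₄²⁻ is absent, so RudA is active.
LutZ is constitutively active in this strain.
With repressor RudA bound, *qilE* is not transcribed.
So QilE is not produced.
With no repressor bound, *zorC* is transcribed.
So ZorC is produced and active.
PurF is produced constitutively and is active.
No repressor is bound and PurF is active, so *sovS* is transcribed.
So SovS is produced and active.
With repressor ZorC bound, *jalK* is not transcribed.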